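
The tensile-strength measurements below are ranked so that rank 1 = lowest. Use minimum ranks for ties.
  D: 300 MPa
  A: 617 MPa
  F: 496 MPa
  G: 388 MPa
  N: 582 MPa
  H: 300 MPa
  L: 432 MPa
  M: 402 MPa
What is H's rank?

Sorted (ascending): 300, 300, 388, 402, 432, 496, 582, 617
The 2 values of 300 occupy positions 1–2 → each gets rank 1.
H has value 300 MPa → rank 1.

1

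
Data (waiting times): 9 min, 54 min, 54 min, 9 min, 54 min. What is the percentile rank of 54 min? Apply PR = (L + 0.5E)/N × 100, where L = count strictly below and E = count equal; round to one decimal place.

70.0

N = 5.
Strictly below 54: 2. Equal to 54: 3.
PR = (2 + 0.5·3)/5 × 100 = 70.0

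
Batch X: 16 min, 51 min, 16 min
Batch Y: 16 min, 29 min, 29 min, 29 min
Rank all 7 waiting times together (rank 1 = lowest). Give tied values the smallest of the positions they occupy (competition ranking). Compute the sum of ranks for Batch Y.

13

Sorted (ascending): 16, 16, 16, 29, 29, 29, 51
The 3 values of 16 occupy positions 1–3 → each gets rank 1.
The 3 values of 29 occupy positions 4–6 → each gets rank 4.
Batch Y values → pooled ranks: 16→1, 29→4, 29→4, 29→4
Rank sum = 1 + 4 + 4 + 4 = 13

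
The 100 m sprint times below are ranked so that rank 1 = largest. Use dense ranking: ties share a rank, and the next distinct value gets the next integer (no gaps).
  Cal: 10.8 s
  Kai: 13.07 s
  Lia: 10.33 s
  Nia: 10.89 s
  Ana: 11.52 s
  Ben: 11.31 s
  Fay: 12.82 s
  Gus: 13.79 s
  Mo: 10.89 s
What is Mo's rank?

Sorted (descending): 13.79, 13.07, 12.82, 11.52, 11.31, 10.89, 10.89, 10.8, 10.33
The 2 values of 10.89 share dense rank 6.
Remaining distinct values take the next consecutive integers.
Mo has value 10.89 s → rank 6.

6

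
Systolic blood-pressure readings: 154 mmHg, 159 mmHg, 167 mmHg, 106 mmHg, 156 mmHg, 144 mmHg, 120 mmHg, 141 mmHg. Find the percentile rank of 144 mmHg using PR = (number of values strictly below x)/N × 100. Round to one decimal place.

N = 8.
Strictly below 144: 3. Equal to 144: 1.
PR = 3/8 × 100 = 37.5

37.5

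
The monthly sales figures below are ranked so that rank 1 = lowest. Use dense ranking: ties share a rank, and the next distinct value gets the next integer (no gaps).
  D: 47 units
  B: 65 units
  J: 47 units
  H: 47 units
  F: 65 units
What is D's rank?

1

Sorted (ascending): 47, 47, 47, 65, 65
The 3 values of 47 share dense rank 1.
The 2 values of 65 share dense rank 2.
D has value 47 units → rank 1.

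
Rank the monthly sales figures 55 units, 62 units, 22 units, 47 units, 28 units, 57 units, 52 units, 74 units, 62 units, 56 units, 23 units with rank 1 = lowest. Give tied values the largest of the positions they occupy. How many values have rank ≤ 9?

8

Sorted (ascending): 22, 23, 28, 47, 52, 55, 56, 57, 62, 62, 74
The 2 values of 62 occupy positions 9–10 → each gets rank 10.
Ranks ≤ 9: {1, 2, 3, 4, 5, 6, 7, 8} → 8 values.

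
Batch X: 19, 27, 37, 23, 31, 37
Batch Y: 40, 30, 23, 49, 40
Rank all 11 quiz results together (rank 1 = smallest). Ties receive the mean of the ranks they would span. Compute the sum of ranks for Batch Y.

Sorted (ascending): 19, 23, 23, 27, 30, 31, 37, 37, 40, 40, 49
The 2 values of 23 occupy positions 2–3 → average rank (2+3)/2 = 2.5.
The 2 values of 37 occupy positions 7–8 → average rank (7+8)/2 = 7.5.
The 2 values of 40 occupy positions 9–10 → average rank (9+10)/2 = 9.5.
Batch Y values → pooled ranks: 40→9.5, 30→5, 23→2.5, 49→11, 40→9.5
Rank sum = 9.5 + 5 + 2.5 + 11 + 9.5 = 37.5

37.5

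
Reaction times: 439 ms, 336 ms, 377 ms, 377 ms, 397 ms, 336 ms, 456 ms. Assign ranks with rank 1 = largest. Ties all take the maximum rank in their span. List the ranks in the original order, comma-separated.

2, 7, 5, 5, 3, 7, 1

Sorted (descending): 456, 439, 397, 377, 377, 336, 336
The 2 values of 377 occupy positions 4–5 → each gets rank 5.
The 2 values of 336 occupy positions 6–7 → each gets rank 7.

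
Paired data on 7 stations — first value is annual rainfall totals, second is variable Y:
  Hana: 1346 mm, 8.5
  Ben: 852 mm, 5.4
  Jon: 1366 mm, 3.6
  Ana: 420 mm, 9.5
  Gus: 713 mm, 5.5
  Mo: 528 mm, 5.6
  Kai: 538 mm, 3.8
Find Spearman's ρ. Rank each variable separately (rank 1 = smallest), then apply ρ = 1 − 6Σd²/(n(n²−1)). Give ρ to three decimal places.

-0.536

Ranks of variable 1: 6, 5, 7, 1, 4, 2, 3
Ranks of variable 2: 6, 3, 1, 7, 4, 5, 2
d = r₁ − r₂: 0, 2, 6, -6, 0, -3, 1
d²: 0, 4, 36, 36, 0, 9, 1; Σd² = 86
ρ = 1 − 6·86/(7·48) = 1 − 516/336 = -0.536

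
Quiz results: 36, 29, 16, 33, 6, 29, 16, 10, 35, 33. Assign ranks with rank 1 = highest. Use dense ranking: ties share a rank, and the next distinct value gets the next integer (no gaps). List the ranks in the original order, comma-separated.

Sorted (descending): 36, 35, 33, 33, 29, 29, 16, 16, 10, 6
The 2 values of 33 share dense rank 3.
The 2 values of 29 share dense rank 4.
The 2 values of 16 share dense rank 5.
Remaining distinct values take the next consecutive integers.

1, 4, 5, 3, 7, 4, 5, 6, 2, 3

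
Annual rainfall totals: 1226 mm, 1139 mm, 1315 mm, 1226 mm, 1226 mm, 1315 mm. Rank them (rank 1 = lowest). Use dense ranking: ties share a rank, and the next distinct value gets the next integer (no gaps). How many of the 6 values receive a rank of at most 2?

4

Sorted (ascending): 1139, 1226, 1226, 1226, 1315, 1315
The 3 values of 1226 share dense rank 2.
The 2 values of 1315 share dense rank 3.
Remaining distinct values take the next consecutive integers.
Ranks ≤ 2: {1, 2, 2, 2} → 4 values.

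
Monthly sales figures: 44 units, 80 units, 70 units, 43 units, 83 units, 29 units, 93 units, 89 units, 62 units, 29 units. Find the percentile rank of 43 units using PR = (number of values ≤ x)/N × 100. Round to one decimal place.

30.0

N = 10.
Strictly below 43: 2. Equal to 43: 1.
PR = 3/10 × 100 = 30.0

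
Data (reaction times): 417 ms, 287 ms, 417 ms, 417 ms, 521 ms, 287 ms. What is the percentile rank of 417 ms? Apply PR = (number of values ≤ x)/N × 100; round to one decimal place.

N = 6.
Strictly below 417: 2. Equal to 417: 3.
PR = 5/6 × 100 = 83.3

83.3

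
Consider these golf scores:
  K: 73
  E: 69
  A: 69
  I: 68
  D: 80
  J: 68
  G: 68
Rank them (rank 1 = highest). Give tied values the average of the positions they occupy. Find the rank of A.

Sorted (descending): 80, 73, 69, 69, 68, 68, 68
The 2 values of 69 occupy positions 3–4 → average rank (3+4)/2 = 3.5.
The 3 values of 68 occupy positions 5–7 → average rank 6.
A has value 69 → rank 3.5.

3.5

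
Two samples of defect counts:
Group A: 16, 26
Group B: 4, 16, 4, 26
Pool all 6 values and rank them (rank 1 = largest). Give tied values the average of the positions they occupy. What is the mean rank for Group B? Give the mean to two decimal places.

Sorted (descending): 26, 26, 16, 16, 4, 4
The 2 values of 26 occupy positions 1–2 → average rank (1+2)/2 = 1.5.
The 2 values of 16 occupy positions 3–4 → average rank (3+4)/2 = 3.5.
The 2 values of 4 occupy positions 5–6 → average rank (5+6)/2 = 5.5.
Group B values → pooled ranks: 4→5.5, 16→3.5, 4→5.5, 26→1.5
Mean rank = (5.5 + 3.5 + 5.5 + 1.5) / 4 = 4.00

4.00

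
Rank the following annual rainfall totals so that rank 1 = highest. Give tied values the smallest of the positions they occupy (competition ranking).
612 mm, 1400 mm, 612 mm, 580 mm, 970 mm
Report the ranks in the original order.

Sorted (descending): 1400, 970, 612, 612, 580
The 2 values of 612 occupy positions 3–4 → each gets rank 3.

3, 1, 3, 5, 2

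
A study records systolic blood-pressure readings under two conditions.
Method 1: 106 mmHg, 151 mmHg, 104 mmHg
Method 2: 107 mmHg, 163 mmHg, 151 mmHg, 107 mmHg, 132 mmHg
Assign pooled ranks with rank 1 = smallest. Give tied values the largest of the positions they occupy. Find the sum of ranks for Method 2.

Sorted (ascending): 104, 106, 107, 107, 132, 151, 151, 163
The 2 values of 107 occupy positions 3–4 → each gets rank 4.
The 2 values of 151 occupy positions 6–7 → each gets rank 7.
Method 2 values → pooled ranks: 107→4, 163→8, 151→7, 107→4, 132→5
Rank sum = 4 + 8 + 7 + 4 + 5 = 28

28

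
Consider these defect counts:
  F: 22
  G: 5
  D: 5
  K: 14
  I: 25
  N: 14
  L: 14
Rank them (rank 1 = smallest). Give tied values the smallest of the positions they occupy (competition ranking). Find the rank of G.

1

Sorted (ascending): 5, 5, 14, 14, 14, 22, 25
The 2 values of 5 occupy positions 1–2 → each gets rank 1.
The 3 values of 14 occupy positions 3–5 → each gets rank 3.
G has value 5 → rank 1.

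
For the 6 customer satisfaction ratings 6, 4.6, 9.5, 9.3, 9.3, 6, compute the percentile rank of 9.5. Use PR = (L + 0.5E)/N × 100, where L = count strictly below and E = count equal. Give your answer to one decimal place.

91.7

N = 6.
Strictly below 9.5: 5. Equal to 9.5: 1.
PR = (5 + 0.5·1)/6 × 100 = 91.7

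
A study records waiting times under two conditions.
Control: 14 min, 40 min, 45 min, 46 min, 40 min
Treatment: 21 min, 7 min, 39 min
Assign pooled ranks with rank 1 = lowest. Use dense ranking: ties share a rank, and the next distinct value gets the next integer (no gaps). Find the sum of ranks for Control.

Sorted (ascending): 7, 14, 21, 39, 40, 40, 45, 46
The 2 values of 40 share dense rank 5.
Remaining distinct values take the next consecutive integers.
Control values → pooled ranks: 14→2, 40→5, 45→6, 46→7, 40→5
Rank sum = 2 + 5 + 6 + 7 + 5 = 25

25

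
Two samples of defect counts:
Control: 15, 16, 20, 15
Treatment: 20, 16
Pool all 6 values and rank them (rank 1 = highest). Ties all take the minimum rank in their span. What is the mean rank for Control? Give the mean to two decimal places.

Sorted (descending): 20, 20, 16, 16, 15, 15
The 2 values of 20 occupy positions 1–2 → each gets rank 1.
The 2 values of 16 occupy positions 3–4 → each gets rank 3.
The 2 values of 15 occupy positions 5–6 → each gets rank 5.
Control values → pooled ranks: 15→5, 16→3, 20→1, 15→5
Mean rank = (5 + 3 + 1 + 5) / 4 = 3.50

3.50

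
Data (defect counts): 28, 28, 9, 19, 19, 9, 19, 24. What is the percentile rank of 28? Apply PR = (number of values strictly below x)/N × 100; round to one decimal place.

N = 8.
Strictly below 28: 6. Equal to 28: 2.
PR = 6/8 × 100 = 75.0

75.0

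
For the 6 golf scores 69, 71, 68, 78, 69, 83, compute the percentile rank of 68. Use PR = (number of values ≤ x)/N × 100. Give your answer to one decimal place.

N = 6.
Strictly below 68: 0. Equal to 68: 1.
PR = 1/6 × 100 = 16.7

16.7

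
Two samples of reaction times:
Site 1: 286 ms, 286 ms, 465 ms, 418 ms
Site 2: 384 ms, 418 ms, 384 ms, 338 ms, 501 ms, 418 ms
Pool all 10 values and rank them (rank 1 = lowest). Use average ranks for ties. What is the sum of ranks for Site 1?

19

Sorted (ascending): 286, 286, 338, 384, 384, 418, 418, 418, 465, 501
The 2 values of 286 occupy positions 1–2 → average rank (1+2)/2 = 1.5.
The 2 values of 384 occupy positions 4–5 → average rank (4+5)/2 = 4.5.
The 3 values of 418 occupy positions 6–8 → average rank 7.
Site 1 values → pooled ranks: 286→1.5, 286→1.5, 465→9, 418→7
Rank sum = 1.5 + 1.5 + 9 + 7 = 19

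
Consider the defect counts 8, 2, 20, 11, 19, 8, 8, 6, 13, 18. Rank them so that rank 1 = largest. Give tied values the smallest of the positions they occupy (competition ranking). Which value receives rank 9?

Sorted (descending): 20, 19, 18, 13, 11, 8, 8, 8, 6, 2
The 3 values of 8 occupy positions 6–8 → each gets rank 6.
Rank 9 → value 6.

6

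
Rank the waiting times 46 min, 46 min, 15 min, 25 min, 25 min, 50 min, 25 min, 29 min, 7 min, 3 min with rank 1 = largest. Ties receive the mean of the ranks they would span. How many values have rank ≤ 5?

4

Sorted (descending): 50, 46, 46, 29, 25, 25, 25, 15, 7, 3
The 2 values of 46 occupy positions 2–3 → average rank (2+3)/2 = 2.5.
The 3 values of 25 occupy positions 5–7 → average rank 6.
Ranks ≤ 5: {1, 2.5, 2.5, 4} → 4 values.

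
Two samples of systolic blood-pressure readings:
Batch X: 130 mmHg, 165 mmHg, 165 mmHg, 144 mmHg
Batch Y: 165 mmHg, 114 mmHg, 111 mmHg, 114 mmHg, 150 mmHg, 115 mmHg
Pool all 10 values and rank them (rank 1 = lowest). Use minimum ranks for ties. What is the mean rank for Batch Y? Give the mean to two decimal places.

Sorted (ascending): 111, 114, 114, 115, 130, 144, 150, 165, 165, 165
The 2 values of 114 occupy positions 2–3 → each gets rank 2.
The 3 values of 165 occupy positions 8–10 → each gets rank 8.
Batch Y values → pooled ranks: 165→8, 114→2, 111→1, 114→2, 150→7, 115→4
Mean rank = (8 + 2 + 1 + 2 + 7 + 4) / 6 = 4.00

4.00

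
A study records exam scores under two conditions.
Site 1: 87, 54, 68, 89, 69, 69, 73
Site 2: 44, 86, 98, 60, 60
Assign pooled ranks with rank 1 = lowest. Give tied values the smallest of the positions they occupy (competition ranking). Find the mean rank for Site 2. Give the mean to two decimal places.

5.60

Sorted (ascending): 44, 54, 60, 60, 68, 69, 69, 73, 86, 87, 89, 98
The 2 values of 60 occupy positions 3–4 → each gets rank 3.
The 2 values of 69 occupy positions 6–7 → each gets rank 6.
Site 2 values → pooled ranks: 44→1, 86→9, 98→12, 60→3, 60→3
Mean rank = (1 + 9 + 12 + 3 + 3) / 5 = 5.60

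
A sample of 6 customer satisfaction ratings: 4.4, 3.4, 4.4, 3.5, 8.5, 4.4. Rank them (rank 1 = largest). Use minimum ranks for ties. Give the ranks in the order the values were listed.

2, 6, 2, 5, 1, 2

Sorted (descending): 8.5, 4.4, 4.4, 4.4, 3.5, 3.4
The 3 values of 4.4 occupy positions 2–4 → each gets rank 2.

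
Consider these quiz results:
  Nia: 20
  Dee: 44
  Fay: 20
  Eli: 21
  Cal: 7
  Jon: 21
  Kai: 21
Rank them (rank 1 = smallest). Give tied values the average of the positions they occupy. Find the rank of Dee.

7

Sorted (ascending): 7, 20, 20, 21, 21, 21, 44
The 2 values of 20 occupy positions 2–3 → average rank (2+3)/2 = 2.5.
The 3 values of 21 occupy positions 4–6 → average rank 5.
Dee has value 44 → rank 7.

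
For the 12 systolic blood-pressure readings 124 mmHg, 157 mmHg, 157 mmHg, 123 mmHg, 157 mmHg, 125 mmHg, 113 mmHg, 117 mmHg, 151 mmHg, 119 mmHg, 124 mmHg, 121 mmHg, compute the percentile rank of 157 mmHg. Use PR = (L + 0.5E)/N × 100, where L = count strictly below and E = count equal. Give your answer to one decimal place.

N = 12.
Strictly below 157: 9. Equal to 157: 3.
PR = (9 + 0.5·3)/12 × 100 = 87.5

87.5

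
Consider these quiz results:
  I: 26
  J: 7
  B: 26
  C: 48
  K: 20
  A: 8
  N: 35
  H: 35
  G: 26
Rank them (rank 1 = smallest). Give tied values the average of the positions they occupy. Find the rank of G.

Sorted (ascending): 7, 8, 20, 26, 26, 26, 35, 35, 48
The 3 values of 26 occupy positions 4–6 → average rank 5.
The 2 values of 35 occupy positions 7–8 → average rank (7+8)/2 = 7.5.
G has value 26 → rank 5.

5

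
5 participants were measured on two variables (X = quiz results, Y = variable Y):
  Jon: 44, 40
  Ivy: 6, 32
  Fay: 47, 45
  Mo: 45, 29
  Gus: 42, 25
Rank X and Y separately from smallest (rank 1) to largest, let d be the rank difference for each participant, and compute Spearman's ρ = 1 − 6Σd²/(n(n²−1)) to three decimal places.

Ranks of variable 1: 3, 1, 5, 4, 2
Ranks of variable 2: 4, 3, 5, 2, 1
d = r₁ − r₂: -1, -2, 0, 2, 1
d²: 1, 4, 0, 4, 1; Σd² = 10
ρ = 1 − 6·10/(5·24) = 1 − 60/120 = 0.500

0.500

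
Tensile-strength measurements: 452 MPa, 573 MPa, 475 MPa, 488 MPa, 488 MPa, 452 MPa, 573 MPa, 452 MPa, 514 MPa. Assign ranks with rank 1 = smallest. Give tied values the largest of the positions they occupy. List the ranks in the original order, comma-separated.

3, 9, 4, 6, 6, 3, 9, 3, 7

Sorted (ascending): 452, 452, 452, 475, 488, 488, 514, 573, 573
The 3 values of 452 occupy positions 1–3 → each gets rank 3.
The 2 values of 488 occupy positions 5–6 → each gets rank 6.
The 2 values of 573 occupy positions 8–9 → each gets rank 9.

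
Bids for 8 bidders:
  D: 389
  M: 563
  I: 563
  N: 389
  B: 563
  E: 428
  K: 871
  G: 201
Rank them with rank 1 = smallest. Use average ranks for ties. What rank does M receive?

Sorted (ascending): 201, 389, 389, 428, 563, 563, 563, 871
The 2 values of 389 occupy positions 2–3 → average rank (2+3)/2 = 2.5.
The 3 values of 563 occupy positions 5–7 → average rank 6.
M has value 563 → rank 6.

6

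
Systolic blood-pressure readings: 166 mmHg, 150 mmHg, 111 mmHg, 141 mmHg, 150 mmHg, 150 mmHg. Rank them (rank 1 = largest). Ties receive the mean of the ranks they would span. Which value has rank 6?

Sorted (descending): 166, 150, 150, 150, 141, 111
The 3 values of 150 occupy positions 2–4 → average rank 3.
Rank 6 → value 111.

111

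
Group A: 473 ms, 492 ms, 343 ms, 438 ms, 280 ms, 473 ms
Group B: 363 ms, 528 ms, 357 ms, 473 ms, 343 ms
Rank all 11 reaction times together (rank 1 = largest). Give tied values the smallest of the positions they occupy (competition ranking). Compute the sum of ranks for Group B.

Sorted (descending): 528, 492, 473, 473, 473, 438, 363, 357, 343, 343, 280
The 3 values of 473 occupy positions 3–5 → each gets rank 3.
The 2 values of 343 occupy positions 9–10 → each gets rank 9.
Group B values → pooled ranks: 363→7, 528→1, 357→8, 473→3, 343→9
Rank sum = 7 + 1 + 8 + 3 + 9 = 28

28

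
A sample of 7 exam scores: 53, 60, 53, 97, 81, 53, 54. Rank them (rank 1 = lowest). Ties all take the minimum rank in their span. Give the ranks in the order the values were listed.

1, 5, 1, 7, 6, 1, 4

Sorted (ascending): 53, 53, 53, 54, 60, 81, 97
The 3 values of 53 occupy positions 1–3 → each gets rank 1.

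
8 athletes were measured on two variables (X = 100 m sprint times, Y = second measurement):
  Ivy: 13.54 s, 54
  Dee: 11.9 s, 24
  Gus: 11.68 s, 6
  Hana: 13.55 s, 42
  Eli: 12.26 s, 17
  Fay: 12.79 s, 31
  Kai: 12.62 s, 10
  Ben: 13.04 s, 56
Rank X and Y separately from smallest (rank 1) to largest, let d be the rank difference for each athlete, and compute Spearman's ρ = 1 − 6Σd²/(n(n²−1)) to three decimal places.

Ranks of variable 1: 7, 2, 1, 8, 3, 5, 4, 6
Ranks of variable 2: 7, 4, 1, 6, 3, 5, 2, 8
d = r₁ − r₂: 0, -2, 0, 2, 0, 0, 2, -2
d²: 0, 4, 0, 4, 0, 0, 4, 4; Σd² = 16
ρ = 1 − 6·16/(8·63) = 1 − 96/504 = 0.810

0.810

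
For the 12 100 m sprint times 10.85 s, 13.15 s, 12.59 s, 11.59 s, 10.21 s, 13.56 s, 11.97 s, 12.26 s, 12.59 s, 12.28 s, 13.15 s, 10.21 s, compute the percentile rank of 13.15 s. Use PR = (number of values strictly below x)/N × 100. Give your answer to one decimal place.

75.0

N = 12.
Strictly below 13.15: 9. Equal to 13.15: 2.
PR = 9/12 × 100 = 75.0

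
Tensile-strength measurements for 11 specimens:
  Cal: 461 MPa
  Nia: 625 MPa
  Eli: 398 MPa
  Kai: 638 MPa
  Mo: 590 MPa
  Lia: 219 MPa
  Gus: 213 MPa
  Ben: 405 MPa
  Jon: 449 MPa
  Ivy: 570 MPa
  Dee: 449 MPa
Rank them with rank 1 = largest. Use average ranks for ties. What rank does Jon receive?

Sorted (descending): 638, 625, 590, 570, 461, 449, 449, 405, 398, 219, 213
The 2 values of 449 occupy positions 6–7 → average rank (6+7)/2 = 6.5.
Jon has value 449 MPa → rank 6.5.

6.5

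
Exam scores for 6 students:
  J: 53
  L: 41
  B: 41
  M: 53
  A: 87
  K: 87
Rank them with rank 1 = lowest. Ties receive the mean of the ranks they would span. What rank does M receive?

3.5

Sorted (ascending): 41, 41, 53, 53, 87, 87
The 2 values of 41 occupy positions 1–2 → average rank (1+2)/2 = 1.5.
The 2 values of 53 occupy positions 3–4 → average rank (3+4)/2 = 3.5.
The 2 values of 87 occupy positions 5–6 → average rank (5+6)/2 = 5.5.
M has value 53 → rank 3.5.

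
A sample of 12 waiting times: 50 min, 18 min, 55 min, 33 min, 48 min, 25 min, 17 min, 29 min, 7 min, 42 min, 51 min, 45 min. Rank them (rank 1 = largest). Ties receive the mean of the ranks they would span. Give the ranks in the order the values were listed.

3, 10, 1, 7, 4, 9, 11, 8, 12, 6, 2, 5

Sorted (descending): 55, 51, 50, 48, 45, 42, 33, 29, 25, 18, 17, 7
No ties — each value takes its position as its rank.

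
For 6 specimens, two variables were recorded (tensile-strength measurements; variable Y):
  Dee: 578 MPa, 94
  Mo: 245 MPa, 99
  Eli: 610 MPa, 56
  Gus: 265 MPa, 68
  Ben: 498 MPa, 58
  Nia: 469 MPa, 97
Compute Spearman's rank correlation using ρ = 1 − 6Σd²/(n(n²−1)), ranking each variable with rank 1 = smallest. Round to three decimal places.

-0.714

Ranks of variable 1: 5, 1, 6, 2, 4, 3
Ranks of variable 2: 4, 6, 1, 3, 2, 5
d = r₁ − r₂: 1, -5, 5, -1, 2, -2
d²: 1, 25, 25, 1, 4, 4; Σd² = 60
ρ = 1 − 6·60/(6·35) = 1 − 360/210 = -0.714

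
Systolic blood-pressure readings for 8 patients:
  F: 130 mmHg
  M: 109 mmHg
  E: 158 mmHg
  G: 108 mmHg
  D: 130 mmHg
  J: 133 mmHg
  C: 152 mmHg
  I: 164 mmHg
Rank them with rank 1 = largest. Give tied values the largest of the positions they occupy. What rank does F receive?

Sorted (descending): 164, 158, 152, 133, 130, 130, 109, 108
The 2 values of 130 occupy positions 5–6 → each gets rank 6.
F has value 130 mmHg → rank 6.

6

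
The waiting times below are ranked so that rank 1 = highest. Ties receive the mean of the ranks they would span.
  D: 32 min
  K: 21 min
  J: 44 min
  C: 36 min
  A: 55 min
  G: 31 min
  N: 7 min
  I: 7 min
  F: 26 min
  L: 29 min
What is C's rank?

Sorted (descending): 55, 44, 36, 32, 31, 29, 26, 21, 7, 7
The 2 values of 7 occupy positions 9–10 → average rank (9+10)/2 = 9.5.
C has value 36 min → rank 3.

3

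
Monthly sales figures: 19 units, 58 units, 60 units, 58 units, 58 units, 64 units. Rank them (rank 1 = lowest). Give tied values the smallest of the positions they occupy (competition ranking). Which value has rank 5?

60

Sorted (ascending): 19, 58, 58, 58, 60, 64
The 3 values of 58 occupy positions 2–4 → each gets rank 2.
Rank 5 → value 60.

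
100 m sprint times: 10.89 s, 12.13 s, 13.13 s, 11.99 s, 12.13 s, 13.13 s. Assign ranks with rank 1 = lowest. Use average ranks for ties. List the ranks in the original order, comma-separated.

1, 3.5, 5.5, 2, 3.5, 5.5

Sorted (ascending): 10.89, 11.99, 12.13, 12.13, 13.13, 13.13
The 2 values of 12.13 occupy positions 3–4 → average rank (3+4)/2 = 3.5.
The 2 values of 13.13 occupy positions 5–6 → average rank (5+6)/2 = 5.5.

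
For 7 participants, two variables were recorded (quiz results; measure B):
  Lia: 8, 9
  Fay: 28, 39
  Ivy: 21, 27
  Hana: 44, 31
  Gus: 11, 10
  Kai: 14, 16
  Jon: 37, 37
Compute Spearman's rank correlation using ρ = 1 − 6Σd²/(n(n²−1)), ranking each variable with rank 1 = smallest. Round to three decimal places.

0.857

Ranks of variable 1: 1, 5, 4, 7, 2, 3, 6
Ranks of variable 2: 1, 7, 4, 5, 2, 3, 6
d = r₁ − r₂: 0, -2, 0, 2, 0, 0, 0
d²: 0, 4, 0, 4, 0, 0, 0; Σd² = 8
ρ = 1 − 6·8/(7·48) = 1 − 48/336 = 0.857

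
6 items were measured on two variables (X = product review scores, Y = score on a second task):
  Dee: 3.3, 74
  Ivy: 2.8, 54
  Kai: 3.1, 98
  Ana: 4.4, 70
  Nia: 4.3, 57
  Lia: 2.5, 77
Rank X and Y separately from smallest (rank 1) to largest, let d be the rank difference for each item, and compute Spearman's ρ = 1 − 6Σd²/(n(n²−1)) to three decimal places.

Ranks of variable 1: 4, 2, 3, 6, 5, 1
Ranks of variable 2: 4, 1, 6, 3, 2, 5
d = r₁ − r₂: 0, 1, -3, 3, 3, -4
d²: 0, 1, 9, 9, 9, 16; Σd² = 44
ρ = 1 − 6·44/(6·35) = 1 − 264/210 = -0.257

-0.257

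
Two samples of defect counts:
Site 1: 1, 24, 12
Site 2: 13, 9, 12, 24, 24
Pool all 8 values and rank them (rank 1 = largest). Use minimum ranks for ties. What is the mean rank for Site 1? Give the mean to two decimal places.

Sorted (descending): 24, 24, 24, 13, 12, 12, 9, 1
The 3 values of 24 occupy positions 1–3 → each gets rank 1.
The 2 values of 12 occupy positions 5–6 → each gets rank 5.
Site 1 values → pooled ranks: 1→8, 24→1, 12→5
Mean rank = (8 + 1 + 5) / 3 = 4.67

4.67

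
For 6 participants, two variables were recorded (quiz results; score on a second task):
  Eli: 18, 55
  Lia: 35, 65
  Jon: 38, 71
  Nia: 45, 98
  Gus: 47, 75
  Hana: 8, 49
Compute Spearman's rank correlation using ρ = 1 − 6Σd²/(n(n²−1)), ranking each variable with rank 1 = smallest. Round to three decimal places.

0.943

Ranks of variable 1: 2, 3, 4, 5, 6, 1
Ranks of variable 2: 2, 3, 4, 6, 5, 1
d = r₁ − r₂: 0, 0, 0, -1, 1, 0
d²: 0, 0, 0, 1, 1, 0; Σd² = 2
ρ = 1 − 6·2/(6·35) = 1 − 12/210 = 0.943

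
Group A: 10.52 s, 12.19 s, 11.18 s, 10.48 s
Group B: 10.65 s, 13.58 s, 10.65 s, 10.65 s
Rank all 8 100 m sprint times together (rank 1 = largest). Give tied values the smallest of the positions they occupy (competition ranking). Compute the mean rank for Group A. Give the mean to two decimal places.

Sorted (descending): 13.58, 12.19, 11.18, 10.65, 10.65, 10.65, 10.52, 10.48
The 3 values of 10.65 occupy positions 4–6 → each gets rank 4.
Group A values → pooled ranks: 10.52→7, 12.19→2, 11.18→3, 10.48→8
Mean rank = (7 + 2 + 3 + 8) / 4 = 5.00

5.00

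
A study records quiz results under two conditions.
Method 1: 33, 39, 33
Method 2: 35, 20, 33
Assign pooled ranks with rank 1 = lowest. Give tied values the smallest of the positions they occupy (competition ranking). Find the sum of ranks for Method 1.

Sorted (ascending): 20, 33, 33, 33, 35, 39
The 3 values of 33 occupy positions 2–4 → each gets rank 2.
Method 1 values → pooled ranks: 33→2, 39→6, 33→2
Rank sum = 2 + 6 + 2 = 10

10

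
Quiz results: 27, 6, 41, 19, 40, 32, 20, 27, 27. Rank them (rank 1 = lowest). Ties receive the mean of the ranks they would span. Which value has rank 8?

40

Sorted (ascending): 6, 19, 20, 27, 27, 27, 32, 40, 41
The 3 values of 27 occupy positions 4–6 → average rank 5.
Rank 8 → value 40.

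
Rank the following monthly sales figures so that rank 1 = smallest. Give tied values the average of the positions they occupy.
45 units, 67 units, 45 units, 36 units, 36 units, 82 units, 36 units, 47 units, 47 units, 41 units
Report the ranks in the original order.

5.5, 9, 5.5, 2, 2, 10, 2, 7.5, 7.5, 4

Sorted (ascending): 36, 36, 36, 41, 45, 45, 47, 47, 67, 82
The 3 values of 36 occupy positions 1–3 → average rank 2.
The 2 values of 45 occupy positions 5–6 → average rank (5+6)/2 = 5.5.
The 2 values of 47 occupy positions 7–8 → average rank (7+8)/2 = 7.5.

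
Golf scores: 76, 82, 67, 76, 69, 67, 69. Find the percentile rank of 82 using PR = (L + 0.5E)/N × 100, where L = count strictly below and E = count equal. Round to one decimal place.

N = 7.
Strictly below 82: 6. Equal to 82: 1.
PR = (6 + 0.5·1)/7 × 100 = 92.9

92.9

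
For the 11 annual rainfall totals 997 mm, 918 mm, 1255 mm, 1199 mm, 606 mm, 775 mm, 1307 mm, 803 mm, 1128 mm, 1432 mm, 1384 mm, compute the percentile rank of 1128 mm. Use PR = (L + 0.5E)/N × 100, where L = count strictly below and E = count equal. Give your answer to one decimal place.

N = 11.
Strictly below 1128: 5. Equal to 1128: 1.
PR = (5 + 0.5·1)/11 × 100 = 50.0

50.0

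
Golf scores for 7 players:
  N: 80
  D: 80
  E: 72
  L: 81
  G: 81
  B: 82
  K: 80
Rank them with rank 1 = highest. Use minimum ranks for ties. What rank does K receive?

Sorted (descending): 82, 81, 81, 80, 80, 80, 72
The 2 values of 81 occupy positions 2–3 → each gets rank 2.
The 3 values of 80 occupy positions 4–6 → each gets rank 4.
K has value 80 → rank 4.

4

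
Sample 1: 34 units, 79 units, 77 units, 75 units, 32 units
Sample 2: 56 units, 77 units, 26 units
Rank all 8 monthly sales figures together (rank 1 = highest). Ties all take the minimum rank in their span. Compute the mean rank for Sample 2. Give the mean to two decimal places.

Sorted (descending): 79, 77, 77, 75, 56, 34, 32, 26
The 2 values of 77 occupy positions 2–3 → each gets rank 2.
Sample 2 values → pooled ranks: 56→5, 77→2, 26→8
Mean rank = (5 + 2 + 8) / 3 = 5.00

5.00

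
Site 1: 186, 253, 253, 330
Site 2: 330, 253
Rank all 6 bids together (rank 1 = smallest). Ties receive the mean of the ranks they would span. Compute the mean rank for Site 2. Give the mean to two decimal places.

4.25

Sorted (ascending): 186, 253, 253, 253, 330, 330
The 3 values of 253 occupy positions 2–4 → average rank 3.
The 2 values of 330 occupy positions 5–6 → average rank (5+6)/2 = 5.5.
Site 2 values → pooled ranks: 330→5.5, 253→3
Mean rank = (5.5 + 3) / 2 = 4.25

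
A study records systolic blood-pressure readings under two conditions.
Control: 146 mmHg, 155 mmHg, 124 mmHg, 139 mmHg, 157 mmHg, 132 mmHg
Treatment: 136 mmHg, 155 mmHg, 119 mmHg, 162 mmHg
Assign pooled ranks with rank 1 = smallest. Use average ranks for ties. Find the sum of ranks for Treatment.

22.5

Sorted (ascending): 119, 124, 132, 136, 139, 146, 155, 155, 157, 162
The 2 values of 155 occupy positions 7–8 → average rank (7+8)/2 = 7.5.
Treatment values → pooled ranks: 136→4, 155→7.5, 119→1, 162→10
Rank sum = 4 + 7.5 + 1 + 10 = 22.5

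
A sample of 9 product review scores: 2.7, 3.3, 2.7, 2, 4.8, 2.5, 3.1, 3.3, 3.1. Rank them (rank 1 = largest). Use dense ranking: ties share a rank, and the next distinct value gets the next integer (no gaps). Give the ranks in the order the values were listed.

4, 2, 4, 6, 1, 5, 3, 2, 3

Sorted (descending): 4.8, 3.3, 3.3, 3.1, 3.1, 2.7, 2.7, 2.5, 2
The 2 values of 3.3 share dense rank 2.
The 2 values of 3.1 share dense rank 3.
The 2 values of 2.7 share dense rank 4.
Remaining distinct values take the next consecutive integers.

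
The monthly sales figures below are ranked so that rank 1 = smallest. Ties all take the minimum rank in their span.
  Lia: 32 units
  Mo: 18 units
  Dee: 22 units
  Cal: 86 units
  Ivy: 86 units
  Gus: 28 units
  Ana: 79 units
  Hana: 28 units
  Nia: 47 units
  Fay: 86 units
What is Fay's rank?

8

Sorted (ascending): 18, 22, 28, 28, 32, 47, 79, 86, 86, 86
The 2 values of 28 occupy positions 3–4 → each gets rank 3.
The 3 values of 86 occupy positions 8–10 → each gets rank 8.
Fay has value 86 units → rank 8.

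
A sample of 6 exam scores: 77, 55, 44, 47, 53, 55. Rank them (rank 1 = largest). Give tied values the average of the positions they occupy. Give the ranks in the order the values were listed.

1, 2.5, 6, 5, 4, 2.5

Sorted (descending): 77, 55, 55, 53, 47, 44
The 2 values of 55 occupy positions 2–3 → average rank (2+3)/2 = 2.5.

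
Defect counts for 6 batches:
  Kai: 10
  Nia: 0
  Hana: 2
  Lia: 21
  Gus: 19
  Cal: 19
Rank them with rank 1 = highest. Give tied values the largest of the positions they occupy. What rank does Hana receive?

5

Sorted (descending): 21, 19, 19, 10, 2, 0
The 2 values of 19 occupy positions 2–3 → each gets rank 3.
Hana has value 2 → rank 5.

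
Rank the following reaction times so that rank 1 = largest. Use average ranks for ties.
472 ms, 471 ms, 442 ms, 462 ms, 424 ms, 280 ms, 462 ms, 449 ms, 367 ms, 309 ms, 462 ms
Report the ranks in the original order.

Sorted (descending): 472, 471, 462, 462, 462, 449, 442, 424, 367, 309, 280
The 3 values of 462 occupy positions 3–5 → average rank 4.

1, 2, 7, 4, 8, 11, 4, 6, 9, 10, 4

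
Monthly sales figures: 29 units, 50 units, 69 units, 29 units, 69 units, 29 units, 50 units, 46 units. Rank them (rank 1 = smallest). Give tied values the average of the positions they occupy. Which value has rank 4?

46

Sorted (ascending): 29, 29, 29, 46, 50, 50, 69, 69
The 3 values of 29 occupy positions 1–3 → average rank 2.
The 2 values of 50 occupy positions 5–6 → average rank (5+6)/2 = 5.5.
The 2 values of 69 occupy positions 7–8 → average rank (7+8)/2 = 7.5.
Rank 4 → value 46.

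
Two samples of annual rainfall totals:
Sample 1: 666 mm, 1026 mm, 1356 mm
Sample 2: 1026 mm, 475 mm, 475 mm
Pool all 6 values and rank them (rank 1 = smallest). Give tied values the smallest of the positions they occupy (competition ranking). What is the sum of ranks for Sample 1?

13

Sorted (ascending): 475, 475, 666, 1026, 1026, 1356
The 2 values of 475 occupy positions 1–2 → each gets rank 1.
The 2 values of 1026 occupy positions 4–5 → each gets rank 4.
Sample 1 values → pooled ranks: 666→3, 1026→4, 1356→6
Rank sum = 3 + 4 + 6 = 13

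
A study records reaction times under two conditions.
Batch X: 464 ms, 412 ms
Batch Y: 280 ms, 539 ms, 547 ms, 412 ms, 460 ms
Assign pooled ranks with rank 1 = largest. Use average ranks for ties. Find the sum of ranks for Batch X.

Sorted (descending): 547, 539, 464, 460, 412, 412, 280
The 2 values of 412 occupy positions 5–6 → average rank (5+6)/2 = 5.5.
Batch X values → pooled ranks: 464→3, 412→5.5
Rank sum = 3 + 5.5 = 8.5

8.5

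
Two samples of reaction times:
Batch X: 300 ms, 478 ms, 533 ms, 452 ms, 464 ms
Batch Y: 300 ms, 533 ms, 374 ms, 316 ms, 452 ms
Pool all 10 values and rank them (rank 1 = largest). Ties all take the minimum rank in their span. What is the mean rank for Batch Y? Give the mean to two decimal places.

6.00

Sorted (descending): 533, 533, 478, 464, 452, 452, 374, 316, 300, 300
The 2 values of 533 occupy positions 1–2 → each gets rank 1.
The 2 values of 452 occupy positions 5–6 → each gets rank 5.
The 2 values of 300 occupy positions 9–10 → each gets rank 9.
Batch Y values → pooled ranks: 300→9, 533→1, 374→7, 316→8, 452→5
Mean rank = (9 + 1 + 7 + 8 + 5) / 5 = 6.00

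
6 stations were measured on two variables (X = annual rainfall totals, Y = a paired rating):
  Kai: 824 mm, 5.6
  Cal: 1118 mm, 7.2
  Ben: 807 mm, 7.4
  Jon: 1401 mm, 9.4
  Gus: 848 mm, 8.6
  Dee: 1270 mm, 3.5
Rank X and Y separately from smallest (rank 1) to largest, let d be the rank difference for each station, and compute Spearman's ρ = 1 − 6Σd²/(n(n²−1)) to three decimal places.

Ranks of variable 1: 2, 4, 1, 6, 3, 5
Ranks of variable 2: 2, 3, 4, 6, 5, 1
d = r₁ − r₂: 0, 1, -3, 0, -2, 4
d²: 0, 1, 9, 0, 4, 16; Σd² = 30
ρ = 1 − 6·30/(6·35) = 1 − 180/210 = 0.143

0.143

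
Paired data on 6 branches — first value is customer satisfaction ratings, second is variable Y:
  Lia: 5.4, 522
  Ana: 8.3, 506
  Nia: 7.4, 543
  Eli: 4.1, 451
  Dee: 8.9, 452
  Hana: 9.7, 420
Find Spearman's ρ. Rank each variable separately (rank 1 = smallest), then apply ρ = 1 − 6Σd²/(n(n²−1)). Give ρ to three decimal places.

-0.371

Ranks of variable 1: 2, 4, 3, 1, 5, 6
Ranks of variable 2: 5, 4, 6, 2, 3, 1
d = r₁ − r₂: -3, 0, -3, -1, 2, 5
d²: 9, 0, 9, 1, 4, 25; Σd² = 48
ρ = 1 − 6·48/(6·35) = 1 − 288/210 = -0.371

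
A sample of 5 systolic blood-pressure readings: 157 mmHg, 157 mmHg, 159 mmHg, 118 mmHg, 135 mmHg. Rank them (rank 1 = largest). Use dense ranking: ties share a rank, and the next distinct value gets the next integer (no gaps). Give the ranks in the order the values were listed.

Sorted (descending): 159, 157, 157, 135, 118
The 2 values of 157 share dense rank 2.
Remaining distinct values take the next consecutive integers.

2, 2, 1, 4, 3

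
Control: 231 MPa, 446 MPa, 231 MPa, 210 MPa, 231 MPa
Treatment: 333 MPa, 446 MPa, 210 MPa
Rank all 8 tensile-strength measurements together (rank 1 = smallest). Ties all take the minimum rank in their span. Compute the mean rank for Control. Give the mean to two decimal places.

3.40

Sorted (ascending): 210, 210, 231, 231, 231, 333, 446, 446
The 2 values of 210 occupy positions 1–2 → each gets rank 1.
The 3 values of 231 occupy positions 3–5 → each gets rank 3.
The 2 values of 446 occupy positions 7–8 → each gets rank 7.
Control values → pooled ranks: 231→3, 446→7, 231→3, 210→1, 231→3
Mean rank = (3 + 7 + 3 + 1 + 3) / 5 = 3.40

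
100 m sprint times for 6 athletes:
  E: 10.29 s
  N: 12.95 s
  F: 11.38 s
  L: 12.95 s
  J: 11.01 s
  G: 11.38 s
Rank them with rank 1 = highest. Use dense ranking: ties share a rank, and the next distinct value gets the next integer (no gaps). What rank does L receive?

Sorted (descending): 12.95, 12.95, 11.38, 11.38, 11.01, 10.29
The 2 values of 12.95 share dense rank 1.
The 2 values of 11.38 share dense rank 2.
Remaining distinct values take the next consecutive integers.
L has value 12.95 s → rank 1.

1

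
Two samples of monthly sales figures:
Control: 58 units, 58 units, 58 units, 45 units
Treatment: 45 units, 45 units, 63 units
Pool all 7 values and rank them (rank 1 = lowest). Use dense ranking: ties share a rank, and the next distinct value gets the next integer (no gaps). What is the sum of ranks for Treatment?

Sorted (ascending): 45, 45, 45, 58, 58, 58, 63
The 3 values of 45 share dense rank 1.
The 3 values of 58 share dense rank 2.
Remaining distinct values take the next consecutive integers.
Treatment values → pooled ranks: 45→1, 45→1, 63→3
Rank sum = 1 + 1 + 3 = 5

5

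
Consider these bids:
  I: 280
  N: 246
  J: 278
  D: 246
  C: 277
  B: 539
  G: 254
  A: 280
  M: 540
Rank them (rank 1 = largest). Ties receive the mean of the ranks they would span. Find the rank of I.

3.5

Sorted (descending): 540, 539, 280, 280, 278, 277, 254, 246, 246
The 2 values of 280 occupy positions 3–4 → average rank (3+4)/2 = 3.5.
The 2 values of 246 occupy positions 8–9 → average rank (8+9)/2 = 8.5.
I has value 280 → rank 3.5.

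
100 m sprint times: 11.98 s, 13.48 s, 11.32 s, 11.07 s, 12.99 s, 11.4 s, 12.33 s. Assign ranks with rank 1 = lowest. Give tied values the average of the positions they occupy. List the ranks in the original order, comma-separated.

Sorted (ascending): 11.07, 11.32, 11.4, 11.98, 12.33, 12.99, 13.48
No ties — each value takes its position as its rank.

4, 7, 2, 1, 6, 3, 5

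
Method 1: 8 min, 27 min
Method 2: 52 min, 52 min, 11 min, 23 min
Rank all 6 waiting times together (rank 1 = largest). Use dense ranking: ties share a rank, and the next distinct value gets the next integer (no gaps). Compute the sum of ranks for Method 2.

9

Sorted (descending): 52, 52, 27, 23, 11, 8
The 2 values of 52 share dense rank 1.
Remaining distinct values take the next consecutive integers.
Method 2 values → pooled ranks: 52→1, 52→1, 11→4, 23→3
Rank sum = 1 + 1 + 4 + 3 = 9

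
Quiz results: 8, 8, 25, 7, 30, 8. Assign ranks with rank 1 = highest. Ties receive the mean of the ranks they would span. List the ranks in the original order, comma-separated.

4, 4, 2, 6, 1, 4

Sorted (descending): 30, 25, 8, 8, 8, 7
The 3 values of 8 occupy positions 3–5 → average rank 4.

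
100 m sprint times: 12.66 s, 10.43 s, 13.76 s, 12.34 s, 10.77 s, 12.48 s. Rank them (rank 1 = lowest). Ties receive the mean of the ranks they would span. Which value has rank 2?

Sorted (ascending): 10.43, 10.77, 12.34, 12.48, 12.66, 13.76
No ties — each value takes its position as its rank.
Rank 2 → value 10.77.

10.77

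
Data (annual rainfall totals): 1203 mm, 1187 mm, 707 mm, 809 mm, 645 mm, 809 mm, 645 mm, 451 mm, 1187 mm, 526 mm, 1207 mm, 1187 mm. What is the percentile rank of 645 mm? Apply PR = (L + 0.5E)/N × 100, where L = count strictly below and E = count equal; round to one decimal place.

25.0

N = 12.
Strictly below 645: 2. Equal to 645: 2.
PR = (2 + 0.5·2)/12 × 100 = 25.0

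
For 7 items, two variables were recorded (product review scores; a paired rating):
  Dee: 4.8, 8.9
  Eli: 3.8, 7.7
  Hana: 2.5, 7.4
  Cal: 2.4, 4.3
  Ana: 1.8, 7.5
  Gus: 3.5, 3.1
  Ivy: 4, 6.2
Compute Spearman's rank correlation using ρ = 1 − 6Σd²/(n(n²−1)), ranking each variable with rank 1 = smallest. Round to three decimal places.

Ranks of variable 1: 7, 5, 3, 2, 1, 4, 6
Ranks of variable 2: 7, 6, 4, 2, 5, 1, 3
d = r₁ − r₂: 0, -1, -1, 0, -4, 3, 3
d²: 0, 1, 1, 0, 16, 9, 9; Σd² = 36
ρ = 1 − 6·36/(7·48) = 1 − 216/336 = 0.357

0.357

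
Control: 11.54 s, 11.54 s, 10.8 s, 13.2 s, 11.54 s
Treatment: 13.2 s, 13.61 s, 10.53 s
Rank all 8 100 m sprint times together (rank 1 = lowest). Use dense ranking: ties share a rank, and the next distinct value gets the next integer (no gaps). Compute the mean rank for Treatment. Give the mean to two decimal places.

Sorted (ascending): 10.53, 10.8, 11.54, 11.54, 11.54, 13.2, 13.2, 13.61
The 3 values of 11.54 share dense rank 3.
The 2 values of 13.2 share dense rank 4.
Remaining distinct values take the next consecutive integers.
Treatment values → pooled ranks: 13.2→4, 13.61→5, 10.53→1
Mean rank = (4 + 5 + 1) / 3 = 3.33

3.33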